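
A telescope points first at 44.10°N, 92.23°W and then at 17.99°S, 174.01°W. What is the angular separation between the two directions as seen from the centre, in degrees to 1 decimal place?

96.7°

Let φ₁ = 0.7697 rad, φ₂ = -0.3140 rad, and Δλ = -1.4273 rad.
Haversine: a = sin²(Δφ/2) + cos φ₁ cos φ₂ sin²(Δλ/2) = 0.2660 + (0.7181)(0.9511)(0.4285) = 0.55864.
Central angle c = 2·arcsin(√a) = 1.68835 rad.
So the angular separation is 96.7°.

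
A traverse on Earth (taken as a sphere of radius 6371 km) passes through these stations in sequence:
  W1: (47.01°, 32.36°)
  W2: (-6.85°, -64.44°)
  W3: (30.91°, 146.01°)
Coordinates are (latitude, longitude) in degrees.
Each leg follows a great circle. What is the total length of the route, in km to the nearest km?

26948 km

Leg W1→W2: central angle 1.7390 rad, distance 11079.1 km.
Leg W2→W3: central angle 2.4908 rad, distance 15869.1 km.
Total: 11079.1 + 15869.1 ≈ 26948 km.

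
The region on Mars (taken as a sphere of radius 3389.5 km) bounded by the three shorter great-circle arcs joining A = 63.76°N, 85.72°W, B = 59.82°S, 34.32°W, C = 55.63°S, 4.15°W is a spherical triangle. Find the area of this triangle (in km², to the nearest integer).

Side lengths (central angles): a = 0.2878, b = 2.3515, c = 2.2610 rad; semiperimeter s = 2.4501.
By l'Huilier's theorem, tan(E/4) = √[tan(s/2) tan((s−a)/2) tan((s−b)/2) tan((s−c)/2)], giving spherical excess E = 0.6197 rad.
Area = E·R² = 0.6197 × (3389.5)² ≈ 7119263 km².

7119263 km²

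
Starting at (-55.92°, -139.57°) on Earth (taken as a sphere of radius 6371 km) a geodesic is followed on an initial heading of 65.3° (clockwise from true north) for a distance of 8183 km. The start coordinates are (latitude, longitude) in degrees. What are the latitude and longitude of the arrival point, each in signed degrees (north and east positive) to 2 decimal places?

-0.54°, -78.93°

Angular distance δ = d/R = 8183/6371 = 1.28441 rad; initial bearing θ = 1.1397 rad.
sin φ₂ = sin φ₁ cos δ + cos φ₁ sin δ cos θ = (-0.8283)(0.2825) + (0.5603)(0.9593)(0.4179) = -0.0094, so φ₂ = -0.54°.
Δλ = atan2(sin θ sin δ cos φ₁, cos δ − sin φ₁ sin φ₂) = atan2(0.4883, 0.2747) = 60.639°.
λ₂ = -139.570° + 60.639° = -78.93°.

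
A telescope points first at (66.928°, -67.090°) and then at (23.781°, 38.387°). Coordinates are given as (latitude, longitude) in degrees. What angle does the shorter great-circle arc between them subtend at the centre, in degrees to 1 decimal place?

In radians: φ₁ = 1.1681, φ₂ = 0.4151, Δλ = 105.477° = 1.8409 rad.
Haversine: a = sin²(Δφ/2) + cos φ₁ cos φ₂ sin²(Δλ/2) = 0.1352 + (0.3919)(0.9151)(0.6334) = 0.36235.
Central angle c = 2·arcsin(√a) = 1.29190 rad.
So the angular separation is 74.0°.

74.0°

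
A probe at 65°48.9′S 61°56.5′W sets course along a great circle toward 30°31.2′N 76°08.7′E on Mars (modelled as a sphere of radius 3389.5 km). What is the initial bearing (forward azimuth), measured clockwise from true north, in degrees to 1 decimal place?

123.2°

Δλ = 138.087° = 2.4101 rad.
y = sin Δλ · cos φ₂ = (0.6680)(0.8615) = 0.5755
x = cos φ₁ sin φ₂ − sin φ₁ cos φ₂ cos Δλ = (0.4097)(0.5078) − (-0.9122)(0.8615)(-0.7442) = -0.3767
θ = atan2(y, x) = 123.21°, so the bearing is 123.2°.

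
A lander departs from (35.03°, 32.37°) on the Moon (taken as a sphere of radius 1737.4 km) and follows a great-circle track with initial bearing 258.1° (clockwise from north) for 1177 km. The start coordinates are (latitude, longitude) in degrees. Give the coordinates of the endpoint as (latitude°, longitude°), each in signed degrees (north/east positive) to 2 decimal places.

19.96°, -8.36°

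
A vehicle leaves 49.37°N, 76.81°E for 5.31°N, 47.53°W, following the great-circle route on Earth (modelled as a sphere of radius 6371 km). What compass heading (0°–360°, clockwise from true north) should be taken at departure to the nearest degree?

301°

Δλ = -124.340° = -2.1701 rad.
y = sin Δλ · cos φ₂ = (-0.8257)(0.9957) = -0.8222
x = cos φ₁ sin φ₂ − sin φ₁ cos φ₂ cos Δλ = (0.6512)(0.0925) − (0.7589)(0.9957)(-0.5641) = 0.4865
θ = atan2(y, x) = -59.38°; adding 360° gives 301°.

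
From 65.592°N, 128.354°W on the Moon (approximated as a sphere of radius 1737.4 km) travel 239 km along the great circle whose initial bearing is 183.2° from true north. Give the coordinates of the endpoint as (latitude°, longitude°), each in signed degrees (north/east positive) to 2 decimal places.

57.72°, -129.18°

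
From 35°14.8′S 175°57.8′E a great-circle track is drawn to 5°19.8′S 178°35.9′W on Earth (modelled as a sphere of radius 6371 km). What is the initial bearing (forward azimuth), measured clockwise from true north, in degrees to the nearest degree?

With φ₁ = -0.6152, φ₂ = -0.0930, Δλ = 0.0949 rad, the forward-azimuth formula gives
θ = atan2( sin Δλ cos φ₂ , cos φ₁ sin φ₂ − sin φ₁ cos φ₂ cos Δλ ) = atan2(0.0944, 0.4962) = 10.77°.
So the initial bearing is 11°.

11°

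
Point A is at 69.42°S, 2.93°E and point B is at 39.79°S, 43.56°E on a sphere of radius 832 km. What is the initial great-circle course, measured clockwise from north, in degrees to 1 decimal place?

With φ₁ = -1.2116, φ₂ = -0.6945, Δλ = 0.7091 rad, the forward-azimuth formula gives
θ = atan2( sin Δλ cos φ₂ , cos φ₁ sin φ₂ − sin φ₁ cos φ₂ cos Δλ ) = atan2(0.5004, 0.3210) = 57.32°.
So the initial bearing is 57.3°.

57.3°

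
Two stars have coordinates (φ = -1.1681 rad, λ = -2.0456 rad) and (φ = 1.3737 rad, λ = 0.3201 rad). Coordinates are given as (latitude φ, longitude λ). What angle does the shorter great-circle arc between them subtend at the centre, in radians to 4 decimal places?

In radians: φ₁ = -1.1681, φ₂ = 1.3737, Δλ = 135.545° = 2.3657 rad.
cos c = sin φ₁ sin φ₂ + cos φ₁ cos φ₂ cos Δλ = (-0.9200)(0.9806) + (0.3919)(0.1958)(-0.7138) = -0.95697,
so c = arccos(-0.95697) = 2.84719 rad.
So the angular separation is 2.8472 rad.

2.8472 rad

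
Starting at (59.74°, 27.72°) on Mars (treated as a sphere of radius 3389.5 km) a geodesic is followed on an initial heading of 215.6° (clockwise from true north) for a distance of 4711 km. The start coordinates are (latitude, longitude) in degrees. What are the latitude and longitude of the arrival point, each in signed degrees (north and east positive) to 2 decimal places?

-14.34°, -8.51°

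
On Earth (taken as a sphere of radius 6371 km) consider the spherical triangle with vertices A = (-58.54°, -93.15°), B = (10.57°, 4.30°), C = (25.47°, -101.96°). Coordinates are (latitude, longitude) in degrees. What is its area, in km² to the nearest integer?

75979507 km²

Side lengths (central angles): a = 1.7412, b = 1.4718, c = 1.7957 rad; semiperimeter s = 2.5044.
By l'Huilier's theorem, tan(E/4) = √[tan(s/2) tan((s−a)/2) tan((s−b)/2) tan((s−c)/2)], giving spherical excess E = 1.8719 rad.
Area = E·R² = 1.8719 × (6371)² ≈ 75979507 km².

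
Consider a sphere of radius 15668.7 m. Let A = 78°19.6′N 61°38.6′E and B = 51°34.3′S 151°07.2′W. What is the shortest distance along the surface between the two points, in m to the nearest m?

In radians: φ₁ = 1.3671, φ₂ = -0.9001, Δλ = 147.237° = 2.5698 rad.
Haversine: a = sin²(Δφ/2) + cos φ₁ cos φ₂ sin²(Δλ/2) = 0.8207 + (0.2023)(0.6215)(0.9205) = 0.93647.
Central angle c = 2·arcsin(√a) = 2.63198 rad.
Distance = R·c = 15668.7 × 2.6320 ≈ 41240 m.

41240 m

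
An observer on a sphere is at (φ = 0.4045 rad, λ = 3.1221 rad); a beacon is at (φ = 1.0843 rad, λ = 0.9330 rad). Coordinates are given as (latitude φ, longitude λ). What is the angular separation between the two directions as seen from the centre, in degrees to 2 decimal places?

In radians: φ₁ = 0.4045, φ₂ = 1.0843, Δλ = -125.426° = -2.1891 rad.
cos c = sin φ₁ sin φ₂ + cos φ₁ cos φ₂ cos Δλ = (0.3936)(0.8840) + (0.9193)(0.4675)(-0.5797) = 0.09876,
so c = arccos(0.09876) = 1.47187 rad.
So the angular separation is 84.33°.

84.33°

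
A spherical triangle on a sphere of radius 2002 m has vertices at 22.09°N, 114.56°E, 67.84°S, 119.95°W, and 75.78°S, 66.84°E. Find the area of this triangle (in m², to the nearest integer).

3173122 m²

Side lengths (central angles): a = 0.6339, b = 1.7838, c = 2.1546 rad; semiperimeter s = 2.2861.
By l'Huilier's theorem, tan(E/4) = √[tan(s/2) tan((s−a)/2) tan((s−b)/2) tan((s−c)/2)], giving spherical excess E = 0.7917 rad.
Area = E·R² = 0.7917 × (2002)² ≈ 3173122 m².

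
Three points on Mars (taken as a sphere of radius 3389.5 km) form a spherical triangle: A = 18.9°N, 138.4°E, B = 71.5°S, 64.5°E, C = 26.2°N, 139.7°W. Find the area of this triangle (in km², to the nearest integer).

25268779 km²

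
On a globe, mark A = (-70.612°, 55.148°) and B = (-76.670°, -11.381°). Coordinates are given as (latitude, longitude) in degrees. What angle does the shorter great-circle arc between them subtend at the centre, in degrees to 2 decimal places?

18.49°

With latitudes φ₁ = -70.612°, φ₂ = -76.670° and longitude difference Δλ = -66.529°:
cos c = sin φ₁ sin φ₂ + cos φ₁ cos φ₂ cos Δλ = (-0.9433)(-0.9731) + (0.3320)(0.2306)(0.3983) = 0.94836,
so c = arccos(0.94836) = 0.32277 rad.
So the angular separation is 18.49°.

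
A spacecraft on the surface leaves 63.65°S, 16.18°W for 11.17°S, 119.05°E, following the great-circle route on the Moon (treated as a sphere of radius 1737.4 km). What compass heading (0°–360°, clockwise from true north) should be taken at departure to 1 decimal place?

135.8°

With φ₁ = -1.1109, φ₂ = -0.1950, Δλ = 2.3602 rad, the forward-azimuth formula gives
θ = atan2( sin Δλ cos φ₂ , cos φ₁ sin φ₂ − sin φ₁ cos φ₂ cos Δλ ) = atan2(0.6909, -0.7101) = 135.78°.
So the initial bearing is 135.8°.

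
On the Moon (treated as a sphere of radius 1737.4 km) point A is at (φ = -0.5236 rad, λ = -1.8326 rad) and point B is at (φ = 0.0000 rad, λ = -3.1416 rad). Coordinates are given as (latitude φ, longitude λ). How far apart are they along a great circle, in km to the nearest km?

Let φ₁ = -0.5236 rad, φ₂ = 0.0000 rad, and Δλ = -1.3090 rad.
cos c = sin φ₁ sin φ₂ + cos φ₁ cos φ₂ cos Δλ = (-0.5000)(0.0000) + (0.8660)(1.0000)(0.2588) = 0.22414,
so c = arccos(0.22414) = 1.34473 rad.
Distance = R·c = 1737.4 × 1.3447 ≈ 2336 km.

2336 km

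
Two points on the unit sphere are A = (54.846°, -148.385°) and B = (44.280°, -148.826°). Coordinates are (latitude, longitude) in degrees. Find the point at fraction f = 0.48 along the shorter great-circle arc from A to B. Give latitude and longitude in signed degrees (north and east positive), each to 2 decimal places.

49.77°, -148.62°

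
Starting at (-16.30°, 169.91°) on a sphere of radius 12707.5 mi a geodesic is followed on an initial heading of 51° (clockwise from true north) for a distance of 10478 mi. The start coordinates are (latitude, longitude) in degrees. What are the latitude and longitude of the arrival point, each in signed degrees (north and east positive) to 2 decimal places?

Angular distance δ = d/R = 10478/12707.5 = 0.82455 rad; initial bearing θ = 0.8901 rad.
sin φ₂ = sin φ₁ cos δ + cos φ₁ sin δ cos θ = (-0.2807)(0.6789) + (0.9598)(0.7342)(0.6293) = 0.2530, so φ₂ = 14.65°.
Δλ = atan2(sin θ sin δ cos φ₁, cos δ − sin φ₁ sin φ₂) = atan2(0.5477, 0.7499) = 36.143°.
λ₂ = 169.910° + 36.143° = 206.05° → -153.95° after wrapping to (−180°, 180°].

14.65°, -153.95°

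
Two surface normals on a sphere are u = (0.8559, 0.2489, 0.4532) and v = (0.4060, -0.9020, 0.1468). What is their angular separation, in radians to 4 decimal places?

1.3801 rad

u·v = 0.1895; |u| = 1.0000, |v| = 1.0000.
cos θ = (u·v)/(|u||v|) = 0.1895, so θ = 1.3801 rad.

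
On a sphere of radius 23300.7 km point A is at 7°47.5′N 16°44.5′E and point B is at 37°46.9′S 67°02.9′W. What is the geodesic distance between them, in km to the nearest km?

36562 km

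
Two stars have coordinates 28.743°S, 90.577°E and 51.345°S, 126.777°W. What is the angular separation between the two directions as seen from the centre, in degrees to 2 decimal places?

93.43°

In radians: φ₁ = -0.5017, φ₂ = -0.8961, Δλ = 142.646° = 2.4896 rad.
cos c = sin φ₁ sin φ₂ + cos φ₁ cos φ₂ cos Δλ = (-0.4809)(-0.7809) + (0.8768)(0.6246)(-0.7949) = -0.05981,
so c = arccos(-0.05981) = 1.63064 rad.
So the angular separation is 93.43°.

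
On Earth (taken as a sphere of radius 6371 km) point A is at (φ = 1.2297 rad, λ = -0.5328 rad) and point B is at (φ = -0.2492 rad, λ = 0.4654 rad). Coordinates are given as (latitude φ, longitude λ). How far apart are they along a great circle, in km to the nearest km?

10369 km

With latitudes φ₁ = 70.457°, φ₂ = -14.278° and longitude difference Δλ = 57.193°:
cos c = sin φ₁ sin φ₂ + cos φ₁ cos φ₂ cos Δλ = (0.9424)(-0.2466) + (0.3345)(0.9691)(0.5418) = -0.05677,
so c = arccos(-0.05677) = 1.62760 rad.
Distance = R·c = 6371 × 1.6276 ≈ 10369 km.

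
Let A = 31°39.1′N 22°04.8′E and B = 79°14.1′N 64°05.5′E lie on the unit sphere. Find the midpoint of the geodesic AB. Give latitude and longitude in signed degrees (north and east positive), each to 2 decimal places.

Central angle δ = 0.8845 rad. Interpolating on the sphere with fraction f = 0.5:
P = [sin((1−f)δ)·A + sin(fδ)·B] / sin δ = 0.5532·A + 0.5532·B in Cartesian coordinates,
giving P = (0.4815, 0.2700, 0.8338), i.e. latitude 56.49°, longitude 29.28°.

56.49°, 29.28°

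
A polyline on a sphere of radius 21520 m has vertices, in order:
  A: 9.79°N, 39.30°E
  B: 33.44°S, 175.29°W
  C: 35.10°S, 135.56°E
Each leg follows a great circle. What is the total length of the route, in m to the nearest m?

67850 m

Leg A→B: central angle 2.4507 rad, distance 52738.4 m.
Leg B→C: central angle 0.7022 rad, distance 15111.6 m.
Total: 52738.4 + 15111.6 ≈ 67850 m.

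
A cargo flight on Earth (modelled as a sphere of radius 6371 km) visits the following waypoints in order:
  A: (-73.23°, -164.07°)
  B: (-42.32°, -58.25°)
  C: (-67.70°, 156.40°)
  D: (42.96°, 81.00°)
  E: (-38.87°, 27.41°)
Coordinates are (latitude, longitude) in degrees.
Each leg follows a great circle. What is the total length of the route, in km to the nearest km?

Leg A→B: central angle 0.9441 rad, distance 6014.8 km.
Leg B→C: central angle 1.1679 rad, distance 7440.5 km.
Leg C→D: central angle 2.1658 rad, distance 13798.4 km.
Leg D→E: central angle 1.6604 rad, distance 10578.3 km.
Total: 6014.8 + 7440.5 + 13798.4 + 10578.3 ≈ 37832 km.

37832 km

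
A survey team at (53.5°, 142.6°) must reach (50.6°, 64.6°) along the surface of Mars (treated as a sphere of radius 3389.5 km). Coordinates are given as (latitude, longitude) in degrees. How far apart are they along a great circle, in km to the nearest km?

In radians: φ₁ = 0.9338, φ₂ = 0.8831, Δλ = -78.000° = -1.3614 rad.
Haversine: a = sin²(Δφ/2) + cos φ₁ cos φ₂ sin²(Δλ/2) = 0.0006 + (0.5948)(0.6347)(0.3960) = 0.15017.
Central angle c = 2·arcsin(√a) = 0.79587 rad.
Distance = R·c = 3389.5 × 0.7959 ≈ 2698 km.

2698 km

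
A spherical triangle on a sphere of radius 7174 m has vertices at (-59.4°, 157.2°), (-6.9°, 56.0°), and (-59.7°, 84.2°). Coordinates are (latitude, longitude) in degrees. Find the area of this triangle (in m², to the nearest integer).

Side lengths (central angles): a = 0.9942, b = 0.6124, c = 1.5655 rad; semiperimeter s = 1.5861.
By l'Huilier's theorem, tan(E/4) = √[tan(s/2) tan((s−a)/2) tan((s−b)/2) tan((s−c)/2)], giving spherical excess E = 0.1641 rad.
Area = E·R² = 0.1641 × (7174)² ≈ 8445317 m².

8445317 m²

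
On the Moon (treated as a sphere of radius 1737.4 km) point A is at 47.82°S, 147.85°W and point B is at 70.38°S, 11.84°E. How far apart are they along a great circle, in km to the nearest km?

1846 km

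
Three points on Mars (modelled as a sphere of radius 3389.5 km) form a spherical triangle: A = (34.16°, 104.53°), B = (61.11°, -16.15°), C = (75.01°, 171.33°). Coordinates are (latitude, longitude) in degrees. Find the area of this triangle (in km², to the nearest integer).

Side lengths (central angles): a = 0.7643, b = 0.8935, c = 1.2790 rad; semiperimeter s = 1.4684.
By l'Huilier's theorem, tan(E/4) = √[tan(s/2) tan((s−a)/2) tan((s−b)/2) tan((s−c)/2)], giving spherical excess E = 0.3848 rad.
Area = E·R² = 0.3848 × (3389.5)² ≈ 4420284 km².

4420284 km²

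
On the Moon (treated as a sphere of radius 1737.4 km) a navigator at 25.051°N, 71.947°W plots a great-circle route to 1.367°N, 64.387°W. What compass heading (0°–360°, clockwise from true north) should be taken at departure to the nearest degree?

Δλ = 7.560° = 0.1319 rad.
y = sin Δλ · cos φ₂ = (0.1316)(0.9997) = 0.1315
x = cos φ₁ sin φ₂ − sin φ₁ cos φ₂ cos Δλ = (0.9059)(0.0239) − (0.4234)(0.9997)(0.9913) = -0.3980
θ = atan2(y, x) = 161.71°, so the bearing is 162°.

162°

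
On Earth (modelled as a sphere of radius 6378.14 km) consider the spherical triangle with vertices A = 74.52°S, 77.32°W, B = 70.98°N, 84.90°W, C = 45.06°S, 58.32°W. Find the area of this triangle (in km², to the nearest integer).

20748793 km²

Side lengths (central angles): a = 2.0525, b = 0.5347, c = 2.5408 rad; semiperimeter s = 2.5640.
By l'Huilier's theorem, tan(E/4) = √[tan(s/2) tan((s−a)/2) tan((s−b)/2) tan((s−c)/2)], giving spherical excess E = 0.5100 rad.
Area = E·R² = 0.5100 × (6378.14)² ≈ 20748793 km².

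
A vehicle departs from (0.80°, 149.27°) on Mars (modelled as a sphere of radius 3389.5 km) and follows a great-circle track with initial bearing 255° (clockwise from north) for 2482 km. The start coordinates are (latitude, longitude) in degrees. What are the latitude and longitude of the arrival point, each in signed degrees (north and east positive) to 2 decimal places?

Angular distance δ = d/R = 2482/3389.5 = 0.73226 rad; initial bearing θ = 4.4506 rad.
sin φ₂ = sin φ₁ cos δ + cos φ₁ sin δ cos θ = (0.0140)(0.7437) + (0.9999)(0.6686)(-0.2588) = -0.1626, so φ₂ = -9.36°.
Δλ = atan2(sin θ sin δ cos φ₁, cos δ − sin φ₁ sin φ₂) = atan2(-0.6457, 0.7459) = -40.881°.
λ₂ = 149.270° − 40.881° = 108.39°.

-9.36°, 108.39°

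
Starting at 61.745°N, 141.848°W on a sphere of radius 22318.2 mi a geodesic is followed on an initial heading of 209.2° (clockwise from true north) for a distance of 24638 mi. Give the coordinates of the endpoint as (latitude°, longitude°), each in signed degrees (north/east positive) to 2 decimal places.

1.57°, -167.69°

Angular distance δ = d/R = 24638/22318.2 = 1.10394 rad; initial bearing θ = 3.6512 rad.
sin φ₂ = sin φ₁ cos δ + cos φ₁ sin δ cos θ = (0.8808)(0.4501) + (0.4734)(0.8930)(-0.8729) = 0.0274, so φ₂ = 1.57°.
Δλ = atan2(sin θ sin δ cos φ₁, cos δ − sin φ₁ sin φ₂) = atan2(-0.2062, 0.4259) = -25.837°.
λ₂ = -141.848° − 25.837° = -167.69°.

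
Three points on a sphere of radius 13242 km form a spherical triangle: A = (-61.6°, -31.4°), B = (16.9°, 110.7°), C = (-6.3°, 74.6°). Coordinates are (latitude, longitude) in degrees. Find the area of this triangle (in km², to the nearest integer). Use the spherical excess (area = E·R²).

103321034 km²

Side lengths (central angles): a = 0.7429, b = 1.6046, c = 2.2329 rad; semiperimeter s = 2.2902.
By l'Huilier's theorem, tan(E/4) = √[tan(s/2) tan((s−a)/2) tan((s−b)/2) tan((s−c)/2)], giving spherical excess E = 0.5892 rad.
Area = E·R² = 0.5892 × (13242)² ≈ 103321034 km².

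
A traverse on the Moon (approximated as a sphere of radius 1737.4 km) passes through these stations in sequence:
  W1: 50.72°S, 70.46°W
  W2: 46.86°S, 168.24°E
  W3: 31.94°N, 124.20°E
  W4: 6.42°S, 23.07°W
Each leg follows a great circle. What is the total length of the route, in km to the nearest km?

Leg W1→W2: central angle 1.2240 rad, distance 2126.5 km.
Leg W2→W3: central angle 1.5397 rad, distance 2675.1 km.
Leg W3→W4: central angle 2.4474 rad, distance 4252.0 km.
Total: 2126.5 + 2675.1 + 4252.0 ≈ 9054 km.

9054 km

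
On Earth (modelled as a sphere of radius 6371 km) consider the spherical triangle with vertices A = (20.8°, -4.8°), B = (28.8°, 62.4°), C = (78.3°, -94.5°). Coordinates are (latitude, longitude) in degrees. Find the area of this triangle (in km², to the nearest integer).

Side lengths (central angles): a = 1.2574, b = 1.2146, c = 1.0604 rad; semiperimeter s = 1.7662.
By l'Huilier's theorem, tan(E/4) = √[tan(s/2) tan((s−a)/2) tan((s−b)/2) tan((s−c)/2)], giving spherical excess E = 0.7188 rad.
Area = E·R² = 0.7188 × (6371)² ≈ 29174025 km².

29174025 km²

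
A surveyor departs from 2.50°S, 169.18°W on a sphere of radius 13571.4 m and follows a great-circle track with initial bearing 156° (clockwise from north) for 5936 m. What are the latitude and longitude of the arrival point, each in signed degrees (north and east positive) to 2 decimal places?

Angular distance δ = d/R = 5936/13571.4 = 0.43739 rad; initial bearing θ = 2.7227 rad.
sin φ₂ = sin φ₁ cos δ + cos φ₁ sin δ cos θ = (-0.0436)(0.9059) + (0.9990)(0.4236)(-0.9135) = -0.4261, so φ₂ = -25.22°.
Δλ = atan2(sin θ sin δ cos φ₁, cos δ − sin φ₁ sin φ₂) = atan2(0.1721, 0.8873) = 10.978°.
λ₂ = -169.180° + 10.978° = -158.20°.

-25.22°, -158.20°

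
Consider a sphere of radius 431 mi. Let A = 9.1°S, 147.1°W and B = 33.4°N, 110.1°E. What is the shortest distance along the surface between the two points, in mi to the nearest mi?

795 mi

Let φ₁ = -0.1588 rad, φ₂ = 0.5829 rad, and Δλ = -1.7942 rad.
cos c = sin φ₁ sin φ₂ + cos φ₁ cos φ₂ cos Δλ = (-0.1582)(0.5505) + (0.9874)(0.8348)(-0.2215) = -0.26969,
so c = arccos(-0.26969) = 1.84387 rad.
Distance = R·c = 431 × 1.8439 ≈ 795 mi.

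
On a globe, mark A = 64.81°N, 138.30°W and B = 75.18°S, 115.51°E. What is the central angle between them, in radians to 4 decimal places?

With latitudes φ₁ = 64.810°, φ₂ = -75.180° and longitude difference Δλ = -106.190°:
cos c = sin φ₁ sin φ₂ + cos φ₁ cos φ₂ cos Δλ = (0.9049)(-0.9667) + (0.4256)(0.2558)(-0.2788) = -0.90515,
so c = arccos(-0.90515) = 2.70254 rad.
So the angular separation is 2.7025 rad.

2.7025 rad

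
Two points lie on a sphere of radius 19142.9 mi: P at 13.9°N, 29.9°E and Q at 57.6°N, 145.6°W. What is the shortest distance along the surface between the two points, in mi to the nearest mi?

In radians: φ₁ = 0.2426, φ₂ = 1.0053, Δλ = -175.500° = -3.0631 rad.
cos c = sin φ₁ sin φ₂ + cos φ₁ cos φ₂ cos Δλ = (0.2402)(0.8443) + (0.9707)(0.5358)(-0.9969) = -0.31570,
so c = arccos(-0.31570) = 1.89199 rad.
Distance = R·c = 19142.9 × 1.8920 ≈ 36218 mi.

36218 mi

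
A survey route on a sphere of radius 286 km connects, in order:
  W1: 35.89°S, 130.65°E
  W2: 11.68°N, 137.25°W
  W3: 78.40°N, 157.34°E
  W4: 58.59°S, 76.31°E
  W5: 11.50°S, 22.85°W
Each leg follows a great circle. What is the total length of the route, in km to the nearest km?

2008 km

Leg W1→W2: central angle 1.7191 rad, distance 491.7 km.
Leg W2→W3: central angle 1.2867 rad, distance 368.0 km.
Leg W3→W4: central angle 2.5317 rad, distance 724.1 km.
Leg W4→W5: central angle 1.4818 rad, distance 423.8 km.
Total: 491.7 + 368.0 + 724.1 + 423.8 ≈ 2008 km.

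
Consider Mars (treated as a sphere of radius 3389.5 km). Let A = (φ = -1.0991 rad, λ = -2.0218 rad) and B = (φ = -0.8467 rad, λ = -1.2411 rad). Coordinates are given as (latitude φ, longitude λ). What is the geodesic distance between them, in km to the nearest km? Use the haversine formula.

1669 km

With latitudes φ₁ = -62.974°, φ₂ = -48.512° and longitude difference Δλ = 44.731°:
Haversine: a = sin²(Δφ/2) + cos φ₁ cos φ₂ sin²(Δλ/2) = 0.0158 + (0.4544)(0.6625)(0.1448) = 0.05943.
Central angle c = 2·arcsin(√a) = 0.49251 rad.
Distance = R·c = 3389.5 × 0.4925 ≈ 1669 km.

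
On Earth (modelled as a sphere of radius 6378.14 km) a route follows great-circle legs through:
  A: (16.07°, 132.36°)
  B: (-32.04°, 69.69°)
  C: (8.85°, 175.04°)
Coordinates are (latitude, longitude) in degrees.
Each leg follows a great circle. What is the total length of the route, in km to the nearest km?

Leg A→B: central angle 1.3417 rad, distance 8557.4 km.
Leg B→C: central angle 1.8790 rad, distance 11984.5 km.
Total: 8557.4 + 11984.5 ≈ 20542 km.

20542 km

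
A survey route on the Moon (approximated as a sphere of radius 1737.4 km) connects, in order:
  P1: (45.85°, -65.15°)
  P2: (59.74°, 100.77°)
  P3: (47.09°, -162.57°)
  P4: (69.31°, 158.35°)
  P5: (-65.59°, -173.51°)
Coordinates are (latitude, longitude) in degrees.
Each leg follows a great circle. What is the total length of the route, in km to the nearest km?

8886 km

Leg P1→P2: central angle 1.2877 rad, distance 2237.3 km.
Leg P2→P3: central angle 0.9362 rad, distance 1626.6 km.
Leg P3→P4: central angle 0.5117 rad, distance 889.0 km.
Leg P4→P5: central angle 2.3791 rad, distance 4133.5 km.
Total: 2237.3 + 1626.6 + 889.0 + 4133.5 ≈ 8886 km.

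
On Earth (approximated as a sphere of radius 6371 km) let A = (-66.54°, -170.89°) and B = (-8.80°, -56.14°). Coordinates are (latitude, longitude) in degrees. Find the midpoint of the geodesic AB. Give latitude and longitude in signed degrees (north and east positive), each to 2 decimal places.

The central angle between A and B is δ = 1.5952 rad.
With f = 0.5, the slerp weights are sin((1−f)δ)/sin δ = 0.7159 and sin(fδ)/sin δ = 0.7159.
Weighted sum of the unit vectors: (0.7159)·(-0.3931,-0.0630,-0.9173) + (0.7159)·(0.5506,-0.8206,-0.1530) = (0.1128, -0.6326, -0.7662).
Converting back: φ = atan2(z, √(x²+y²)) = -50.02°, λ = atan2(y, x) = -79.89°.

-50.02°, -79.89°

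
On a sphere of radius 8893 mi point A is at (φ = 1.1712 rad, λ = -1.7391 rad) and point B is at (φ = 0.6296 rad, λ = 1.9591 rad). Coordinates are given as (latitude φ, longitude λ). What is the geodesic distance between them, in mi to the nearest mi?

In radians: φ₁ = 1.1712, φ₂ = 0.6296, Δλ = -148.109° = -2.5850 rad.
cos c = sin φ₁ sin φ₂ + cos φ₁ cos φ₂ cos Δλ = (0.9212)(0.5888) + (0.3890)(0.8083)(-0.8491) = 0.27545,
so c = arccos(0.27545) = 1.29174 rad.
Distance = R·c = 8893 × 1.2917 ≈ 11487 mi.

11487 mi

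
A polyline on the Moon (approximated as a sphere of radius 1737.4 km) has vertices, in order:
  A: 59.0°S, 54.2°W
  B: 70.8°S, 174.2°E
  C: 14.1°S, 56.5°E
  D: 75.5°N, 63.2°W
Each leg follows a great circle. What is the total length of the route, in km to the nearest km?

7338 km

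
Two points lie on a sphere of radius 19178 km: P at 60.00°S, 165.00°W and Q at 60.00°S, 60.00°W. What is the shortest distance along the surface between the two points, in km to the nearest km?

With latitudes φ₁ = -60.000°, φ₂ = -60.000° and longitude difference Δλ = 105.000°:
cos c = sin φ₁ sin φ₂ + cos φ₁ cos φ₂ cos Δλ = (-0.8660)(-0.8660) + (0.5000)(0.5000)(-0.2588) = 0.68530,
so c = arccos(0.68530) = 0.81579 rad.
Distance = R·c = 19178 × 0.8158 ≈ 15645 km.

15645 km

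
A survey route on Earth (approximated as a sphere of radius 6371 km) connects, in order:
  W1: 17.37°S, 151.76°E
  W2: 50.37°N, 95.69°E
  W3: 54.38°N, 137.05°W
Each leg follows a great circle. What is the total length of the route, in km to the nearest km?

Leg W1→W2: central angle 1.4607 rad, distance 9306.2 km.
Leg W2→W3: central angle 1.1580 rad, distance 7377.6 km.
Total: 9306.2 + 7377.6 ≈ 16684 km.

16684 km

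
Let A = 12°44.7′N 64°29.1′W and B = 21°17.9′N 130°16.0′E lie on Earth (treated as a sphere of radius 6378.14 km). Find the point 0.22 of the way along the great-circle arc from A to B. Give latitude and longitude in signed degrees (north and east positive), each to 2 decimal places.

Central angle δ = 2.4959 rad. Interpolating on the sphere with fraction f = 0.22:
P = [sin((1−f)δ)·A + sin(fδ)·B] / sin δ = 1.5457·A + 0.8673·B in Cartesian coordinates,
giving P = (0.1271, -0.7440, 0.6560), i.e. latitude 41.00°, longitude -80.30°.

41.00°, -80.30°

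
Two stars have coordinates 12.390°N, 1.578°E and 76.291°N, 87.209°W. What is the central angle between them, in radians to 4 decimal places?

In radians: φ₁ = 0.2162, φ₂ = 1.3315, Δλ = -88.787° = -1.5496 rad.
cos c = sin φ₁ sin φ₂ + cos φ₁ cos φ₂ cos Δλ = (0.2146)(0.9715) + (0.9767)(0.2370)(0.0212) = 0.21335,
so c = arccos(0.21335) = 1.35579 rad.
So the angular separation is 1.3558 rad.

1.3558 rad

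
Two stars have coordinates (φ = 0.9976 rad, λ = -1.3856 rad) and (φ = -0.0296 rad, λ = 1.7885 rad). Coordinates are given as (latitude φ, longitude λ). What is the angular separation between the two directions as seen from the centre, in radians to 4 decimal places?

With latitudes φ₁ = 57.158°, φ₂ = -1.696° and longitude difference Δλ = -178.137°:
cos c = sin φ₁ sin φ₂ + cos φ₁ cos φ₂ cos Δλ = (0.8402)(-0.0296) + (0.5423)(0.9996)(-0.9995) = -0.56666,
so c = arccos(-0.56666) = 2.17325 rad.
So the angular separation is 2.1732 rad.

2.1732 rad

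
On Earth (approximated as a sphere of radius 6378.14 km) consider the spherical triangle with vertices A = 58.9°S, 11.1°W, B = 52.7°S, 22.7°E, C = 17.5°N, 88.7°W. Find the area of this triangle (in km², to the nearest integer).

Side lengths (central angles): a = 2.0377, b = 1.7231, c = 0.3445 rad; semiperimeter s = 2.0526.
By l'Huilier's theorem, tan(E/4) = √[tan(s/2) tan((s−a)/2) tan((s−b)/2) tan((s−c)/2)], giving spherical excess E = 0.1941 rad.
Area = E·R² = 0.1941 × (6378.14)² ≈ 7894924 km².

7894924 km²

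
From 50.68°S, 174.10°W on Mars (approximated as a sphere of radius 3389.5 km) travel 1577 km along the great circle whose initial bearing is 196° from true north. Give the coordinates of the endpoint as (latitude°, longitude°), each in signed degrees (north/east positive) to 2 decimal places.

-74.72°, 157.91°

Angular distance δ = d/R = 1577/3389.5 = 0.46526 rad; initial bearing θ = 3.4208 rad.
sin φ₂ = sin φ₁ cos δ + cos φ₁ sin δ cos θ = (-0.7736)(0.8937) + (0.6337)(0.4487)(-0.9613) = -0.9647, so φ₂ = -74.72°.
Δλ = atan2(sin θ sin δ cos φ₁, cos δ − sin φ₁ sin φ₂) = atan2(-0.0784, 0.1474) = -27.993°.
λ₂ = -174.100° − 27.993° = -202.09° → 157.91° after wrapping to (−180°, 180°].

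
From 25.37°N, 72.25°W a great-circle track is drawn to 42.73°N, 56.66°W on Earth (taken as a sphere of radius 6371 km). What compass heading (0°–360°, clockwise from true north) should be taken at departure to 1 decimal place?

32.5°

With φ₁ = 0.4428, φ₂ = 0.7458, Δλ = 0.2721 rad, the forward-azimuth formula gives
θ = atan2( sin Δλ cos φ₂ , cos φ₁ sin φ₂ − sin φ₁ cos φ₂ cos Δλ ) = atan2(0.1974, 0.3100) = 32.49°.
So the initial bearing is 32.5°.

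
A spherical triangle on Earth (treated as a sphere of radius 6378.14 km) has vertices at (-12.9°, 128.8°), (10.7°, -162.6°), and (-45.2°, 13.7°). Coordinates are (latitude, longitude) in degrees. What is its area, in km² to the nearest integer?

79866761 km²

Side lengths (central angles): a = 2.5369, b = 1.7041, c = 1.2577 rad; semiperimeter s = 2.7494.
By l'Huilier's theorem, tan(E/4) = √[tan(s/2) tan((s−a)/2) tan((s−b)/2) tan((s−c)/2)], giving spherical excess E = 1.9633 rad.
Area = E·R² = 1.9633 × (6378.14)² ≈ 79866761 km².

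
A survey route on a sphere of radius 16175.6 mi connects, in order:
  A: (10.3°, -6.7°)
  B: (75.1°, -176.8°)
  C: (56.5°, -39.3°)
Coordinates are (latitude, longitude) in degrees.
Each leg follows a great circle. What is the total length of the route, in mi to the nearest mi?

Leg A→B: central angle 1.6473 rad, distance 26646.1 mi.
Leg B→C: central angle 0.7937 rad, distance 12838.6 mi.
Total: 26646.1 + 12838.6 ≈ 39485 mi.

39485 mi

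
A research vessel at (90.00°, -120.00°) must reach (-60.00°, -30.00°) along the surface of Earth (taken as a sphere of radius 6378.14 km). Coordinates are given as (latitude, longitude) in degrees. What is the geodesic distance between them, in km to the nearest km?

16698 km

With latitudes φ₁ = 90.000°, φ₂ = -60.000° and longitude difference Δλ = 90.000°:
cos c = sin φ₁ sin φ₂ + cos φ₁ cos φ₂ cos Δλ = (1.0000)(-0.8660) + (0.0000)(0.5000)(0.0000) = -0.86603,
so c = arccos(-0.86603) = 2.61799 rad.
Distance = R·c = 6378.14 × 2.6180 ≈ 16698 km.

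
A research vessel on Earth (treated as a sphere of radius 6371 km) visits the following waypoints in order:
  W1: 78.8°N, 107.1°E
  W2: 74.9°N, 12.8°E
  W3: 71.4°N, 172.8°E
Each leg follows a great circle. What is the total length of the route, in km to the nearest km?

5845 km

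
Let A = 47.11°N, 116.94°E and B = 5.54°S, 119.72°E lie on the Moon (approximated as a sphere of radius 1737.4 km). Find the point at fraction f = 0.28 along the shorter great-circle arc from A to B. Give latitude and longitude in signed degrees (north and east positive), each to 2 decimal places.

32.37°, 117.99°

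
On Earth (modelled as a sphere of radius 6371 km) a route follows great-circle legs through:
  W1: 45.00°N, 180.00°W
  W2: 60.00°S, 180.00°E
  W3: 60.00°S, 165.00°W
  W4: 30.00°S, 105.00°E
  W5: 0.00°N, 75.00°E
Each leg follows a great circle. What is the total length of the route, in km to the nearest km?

24267 km

Leg W1→W2: central angle 1.8326 rad, distance 11675.5 km.
Leg W2→W3: central angle 0.1306 rad, distance 832.2 km.
Leg W3→W4: central angle 1.1230 rad, distance 7154.4 km.
Leg W4→W5: central angle 0.7227 rad, distance 4604.5 km.
Total: 11675.5 + 832.2 + 7154.4 + 4604.5 ≈ 24267 km.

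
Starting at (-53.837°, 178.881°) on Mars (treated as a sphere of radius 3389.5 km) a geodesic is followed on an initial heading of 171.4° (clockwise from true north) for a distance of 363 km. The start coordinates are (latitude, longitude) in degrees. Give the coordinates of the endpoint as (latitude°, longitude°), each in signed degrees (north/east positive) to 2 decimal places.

Angular distance δ = d/R = 363/3389.5 = 0.10710 rad; initial bearing θ = 2.9915 rad.
sin φ₂ = sin φ₁ cos δ + cos φ₁ sin δ cos θ = (-0.8073)(0.9943) + (0.5901)(0.1069)(-0.9888) = -0.8651, so φ₂ = -59.89°.
Δλ = atan2(sin θ sin δ cos φ₁, cos δ − sin φ₁ sin φ₂) = atan2(0.0094, 0.2959) = 1.826°.
λ₂ = 178.881° + 1.826° = 180.71° → -179.29° after wrapping to (−180°, 180°].

-59.89°, -179.29°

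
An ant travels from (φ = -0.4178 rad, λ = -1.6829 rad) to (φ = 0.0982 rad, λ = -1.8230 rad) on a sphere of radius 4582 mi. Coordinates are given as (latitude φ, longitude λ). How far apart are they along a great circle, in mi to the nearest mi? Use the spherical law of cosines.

2446 mi

With latitudes φ₁ = -23.938°, φ₂ = 5.626° and longitude difference Δλ = -8.027°:
cos c = sin φ₁ sin φ₂ + cos φ₁ cos φ₂ cos Δλ = (-0.4058)(0.0980) + (0.9140)(0.9952)(0.9902) = 0.86089,
so c = arccos(0.86089) = 0.53378 rad.
Distance = R·c = 4582 × 0.5338 ≈ 2446 mi.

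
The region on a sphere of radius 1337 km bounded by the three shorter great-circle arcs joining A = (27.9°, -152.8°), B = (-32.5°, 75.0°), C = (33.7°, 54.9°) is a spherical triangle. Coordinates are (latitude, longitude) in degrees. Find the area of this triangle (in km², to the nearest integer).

4378636 km²

Side lengths (central angles): a = 1.2017, b = 1.9729, c = 2.4220 rad; semiperimeter s = 2.7983.
By l'Huilier's theorem, tan(E/4) = √[tan(s/2) tan((s−a)/2) tan((s−b)/2) tan((s−c)/2)], giving spherical excess E = 2.4495 rad.
Area = E·R² = 2.4495 × (1337)² ≈ 4378636 km².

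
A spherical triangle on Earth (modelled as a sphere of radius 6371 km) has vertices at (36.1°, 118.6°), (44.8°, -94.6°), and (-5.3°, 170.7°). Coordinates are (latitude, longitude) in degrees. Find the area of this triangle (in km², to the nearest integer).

Side lengths (central angles): a = 1.6941, b = 1.1154, c = 1.6354 rad; semiperimeter s = 2.2225.
By l'Huilier's theorem, tan(E/4) = √[tan(s/2) tan((s−a)/2) tan((s−b)/2) tan((s−c)/2)], giving spherical excess E = 1.2371 rad.
Area = E·R² = 1.2371 × (6371)² ≈ 50212385 km².

50212385 km²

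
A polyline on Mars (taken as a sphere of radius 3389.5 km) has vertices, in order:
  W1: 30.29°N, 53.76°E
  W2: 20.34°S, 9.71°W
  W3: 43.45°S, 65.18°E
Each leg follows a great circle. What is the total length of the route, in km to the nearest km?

Leg W1→W2: central angle 1.3834 rad, distance 4689.0 km.
Leg W2→W3: central angle 1.1412 rad, distance 3868.2 km.
Total: 4689.0 + 3868.2 ≈ 8557 km.

8557 km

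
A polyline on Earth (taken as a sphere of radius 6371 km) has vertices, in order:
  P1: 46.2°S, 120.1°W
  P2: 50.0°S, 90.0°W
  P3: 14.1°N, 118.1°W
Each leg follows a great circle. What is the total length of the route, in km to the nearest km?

9897 km

Leg P1→P2: central angle 0.3545 rad, distance 2258.8 km.
Leg P2→P3: central angle 1.1990 rad, distance 7638.6 km.
Total: 2258.8 + 7638.6 ≈ 9897 km.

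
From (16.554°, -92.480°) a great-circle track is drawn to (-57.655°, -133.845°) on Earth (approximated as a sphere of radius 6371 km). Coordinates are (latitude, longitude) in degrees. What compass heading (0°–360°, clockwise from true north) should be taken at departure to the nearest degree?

201°

Δλ = -41.365° = -0.7220 rad.
y = sin Δλ · cos φ₂ = (-0.6609)(0.5350) = -0.3536
x = cos φ₁ sin φ₂ − sin φ₁ cos φ₂ cos Δλ = (0.9586)(-0.8448) − (0.2849)(0.5350)(0.7505) = -0.9242
θ = atan2(y, x) = -159.07°; adding 360° gives 201°.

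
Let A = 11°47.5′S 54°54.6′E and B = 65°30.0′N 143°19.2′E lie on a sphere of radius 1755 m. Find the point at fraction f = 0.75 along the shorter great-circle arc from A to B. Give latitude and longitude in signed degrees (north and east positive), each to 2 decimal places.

53.62°, 98.21°

The central angle between A and B is δ = 1.7464 rad.
With f = 0.75, the slerp weights are sin((1−f)δ)/sin δ = 0.4295 and sin(fδ)/sin δ = 0.9812.
Weighted sum of the unit vectors: (0.4295)·(0.5627,0.8010,-0.2044) + (0.9812)·(-0.3326,0.2477,0.9100) = (-0.0847, 0.5871, 0.8051).
Converting back: φ = atan2(z, √(x²+y²)) = 53.62°, λ = atan2(y, x) = 98.21°.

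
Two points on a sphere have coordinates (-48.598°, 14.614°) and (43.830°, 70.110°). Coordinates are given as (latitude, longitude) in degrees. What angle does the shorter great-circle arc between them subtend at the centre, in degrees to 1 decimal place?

Let φ₁ = -0.8482 rad, φ₂ = 0.7650 rad, and Δλ = 0.9686 rad.
Haversine: a = sin²(Δφ/2) + cos φ₁ cos φ₂ sin²(Δλ/2) = 0.5212 + (0.6613)(0.7214)(0.2168) = 0.62460.
Central angle c = 2·arcsin(√a) = 1.82265 rad.
So the angular separation is 104.4°.

104.4°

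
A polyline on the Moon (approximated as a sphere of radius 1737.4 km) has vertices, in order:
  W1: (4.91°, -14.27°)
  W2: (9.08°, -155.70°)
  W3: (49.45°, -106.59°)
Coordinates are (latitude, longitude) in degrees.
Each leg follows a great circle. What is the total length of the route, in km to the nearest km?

5955 km

Leg W1→W2: central angle 2.4275 rad, distance 4217.6 km.
Leg W2→W3: central angle 1.0002 rad, distance 1737.7 km.
Total: 4217.6 + 1737.7 ≈ 5955 km.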